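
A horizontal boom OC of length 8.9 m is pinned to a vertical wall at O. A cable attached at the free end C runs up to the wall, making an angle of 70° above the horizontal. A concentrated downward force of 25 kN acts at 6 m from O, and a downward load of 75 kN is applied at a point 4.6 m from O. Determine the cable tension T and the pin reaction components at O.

T = 59.19 kN, O_x = 20.24 kN, O_y = 44.38 kN

ΣM about O: T·sin70°·8.9 − 25·6 − 75·4.6 = 0 → T = 495/(8.9·0.939693) = 59.1874 ≈ 59.19 kN.
ΣF_x = 0: O_x − T·cos70° = 0 → O_x = 59.1874 × 0.34202 = 20.24 kN.
ΣF_y = 0: O_y + T·sin70° − 25 − 75 = 0 → O_y = 100 − 59.1874 × 0.939693 = 44.38 kN.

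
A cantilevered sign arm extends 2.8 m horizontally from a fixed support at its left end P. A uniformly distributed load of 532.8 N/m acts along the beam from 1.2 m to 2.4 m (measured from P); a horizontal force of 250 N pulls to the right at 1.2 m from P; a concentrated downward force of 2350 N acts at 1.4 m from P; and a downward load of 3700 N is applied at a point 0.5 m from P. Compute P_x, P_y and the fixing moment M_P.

Resultant of the distributed load: 532.8 × 1.2 = 639.36 N at 1.8 m from P.
ΣF_x = 0: P_x + 250 = 0 → P_x = -250.0 N.
ΣF_y = 0: P_y − 532.8·1.2 − 2350 − 3700 = 0 → P_y = 6689 N.
ΣM about P: M_P − (532.8·1.2)·1.8 − 2350·1.4 − 3700·0.5 = 0 → M_P = 6291 N·m.

P_x = -250.0 N, P_y = 6689 N, M_P = 6291 N·m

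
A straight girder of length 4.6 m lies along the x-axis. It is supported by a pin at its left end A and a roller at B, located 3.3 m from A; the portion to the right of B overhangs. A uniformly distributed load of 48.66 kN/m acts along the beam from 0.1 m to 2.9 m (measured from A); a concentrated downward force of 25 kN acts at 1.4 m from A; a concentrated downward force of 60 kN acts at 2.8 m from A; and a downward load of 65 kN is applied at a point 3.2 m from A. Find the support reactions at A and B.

A_x = 0, A_y = 99.77 kN, B_y = 186.5 kN

Resultant of the distributed load: 48.66 × 2.8 = 136.248 kN at 1.5 m from A.
ΣM about A: B_y·3.3 − (48.66·2.8)·1.5 − 25·1.4 − 60·2.8 − 65·3.2 = 0 → B_y = 615.372/3.3 = 186.476 ≈ 186.5 kN.
ΣF_y = 0: A_y + 186.476 − 48.66·2.8 − 25 − 60 − 65 = 0 → A_y = 99.77 kN.
ΣF_x = 0: no horizontal applied forces, so A_x = 0.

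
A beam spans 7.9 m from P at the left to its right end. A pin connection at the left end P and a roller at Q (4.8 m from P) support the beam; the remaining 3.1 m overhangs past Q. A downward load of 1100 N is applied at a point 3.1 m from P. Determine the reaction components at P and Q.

Taking moments about P: Q_y·4.8 − 1100·3.1 = 0 → Q_y = 3410/4.8 = 710.417 ≈ 710.4 N.
ΣF_y = 0: P_y + 710.417 − 1100 = 0 → P_y = 389.6 N.
ΣF_x = 0: no horizontal applied forces, so P_x = 0.

P_x = 0, P_y = 389.6 N, Q_y = 710.4 N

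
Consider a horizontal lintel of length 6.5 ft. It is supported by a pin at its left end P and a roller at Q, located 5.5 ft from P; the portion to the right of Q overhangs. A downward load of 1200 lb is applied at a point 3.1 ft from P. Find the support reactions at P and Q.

Moments about P: Q_y·5.5 − 1200·3.1 = 0 → Q_y = 3720/5.5 = 676.364 ≈ 676.4 lb.
ΣF_y = 0: P_y + 676.364 − 1200 = 0 → P_y = 523.6 lb.
ΣF_x = 0: no horizontal applied forces, so P_x = 0.

P_x = 0, P_y = 523.6 lb, Q_y = 676.4 lb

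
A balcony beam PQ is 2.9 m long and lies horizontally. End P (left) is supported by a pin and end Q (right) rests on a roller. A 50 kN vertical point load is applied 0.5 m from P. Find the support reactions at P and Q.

P_x = 0, P_y = 41.38 kN, Q_y = 8.621 kN

Taking moments about P: Q_y·2.9 − 50·0.5 = 0 → Q_y = 25/2.9 = 8.62069 ≈ 8.621 kN.
ΣF_y = 0: P_y + 8.62069 − 50 = 0 → P_y = 41.38 kN.
ΣF_x = 0: no horizontal applied forces, so P_x = 0.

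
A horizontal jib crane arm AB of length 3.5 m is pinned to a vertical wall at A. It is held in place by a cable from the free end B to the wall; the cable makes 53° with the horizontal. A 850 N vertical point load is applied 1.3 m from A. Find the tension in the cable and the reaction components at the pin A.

T = 395.3 N, A_x = 237.9 N, A_y = 534.3 N

ΣM about A: T·sin53°·3.5 − 850·1.3 = 0 → T = 1105/(3.5·0.798636) = 395.317 ≈ 395.3 N.
ΣF_x = 0: A_x − T·cos53° = 0 → A_x = 395.317 × 0.601815 = 237.9 N.
ΣF_y = 0: A_y + T·sin53° − 850 = 0 → A_y = 850 − 395.317 × 0.798636 = 534.3 N.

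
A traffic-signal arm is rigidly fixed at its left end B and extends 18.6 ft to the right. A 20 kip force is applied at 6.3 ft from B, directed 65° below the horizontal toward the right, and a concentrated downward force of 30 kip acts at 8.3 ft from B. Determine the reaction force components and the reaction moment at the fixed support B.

B_x = -8.452 kip, B_y = 48.13 kip, M_B = 363.2 kip·ft

ΣF_x = 0: B_x + 20·cos65° = 0 → B_x = -8.452 kip.
ΣF_y = 0: B_y − 20·sin65° − 30 = 0 → B_y = 48.13 kip.
ΣM about B: M_B − 20·sin65°·6.3 − 30·8.3 = 0 → M_B = 363.2 kip·ft.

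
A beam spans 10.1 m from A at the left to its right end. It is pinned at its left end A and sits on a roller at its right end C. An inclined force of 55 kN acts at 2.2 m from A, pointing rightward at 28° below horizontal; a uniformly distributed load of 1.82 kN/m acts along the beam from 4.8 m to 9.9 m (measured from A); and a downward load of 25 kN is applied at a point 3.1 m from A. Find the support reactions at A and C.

Resultant of the distributed load: 1.82 × 5.1 = 9.282 kN at 7.35 m from A.
Moments about A: C_y·10.1 − 55·sin28°·2.2 − (1.82·5.1)·7.35 − 25·3.1 = 0 → C_y = 202.529/10.1 = 20.0524 ≈ 20.05 kN.
ΣF_y = 0: A_y + 20.0524 − 55·sin28° − 1.82·5.1 − 25 = 0 → A_y = 40.05 kN.
ΣF_x = 0: A_x + 55·cos28° = 0 → A_x = -48.56 kN.

A_x = -48.56 kN, A_y = 40.05 kN, C_y = 20.05 kN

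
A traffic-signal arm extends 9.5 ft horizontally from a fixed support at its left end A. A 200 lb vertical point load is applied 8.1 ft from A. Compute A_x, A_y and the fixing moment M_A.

A_x = 0, A_y = 200.0 lb, M_A = 1620 lb·ft

ΣF_x = 0: A_x = 0.
ΣF_y = 0: A_y − 200 = 0 → A_y = 200.0 lb.
ΣM about A: M_A − 200·8.1 = 0 → M_A = 1620 lb·ft.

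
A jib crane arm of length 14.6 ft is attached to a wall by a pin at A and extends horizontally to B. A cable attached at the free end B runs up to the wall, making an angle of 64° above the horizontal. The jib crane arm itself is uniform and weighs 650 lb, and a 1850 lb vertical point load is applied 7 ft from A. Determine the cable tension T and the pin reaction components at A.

T = 1348 lb, A_x = 591.1 lb, A_y = 1288 lb

ΣM about A: T·sin64°·14.6 − 650·7.3 − 1850·7 = 0 → T = 17695/(14.6·0.898794) = 1348.46 ≈ 1348 lb.
ΣF_x = 0: A_x − T·cos64° = 0 → A_x = 1348.46 × 0.438371 = 591.1 lb.
ΣF_y = 0: A_y + T·sin64° − 650 − 1850 = 0 → A_y = 2500 − 1348.46 × 0.898794 = 1288 lb.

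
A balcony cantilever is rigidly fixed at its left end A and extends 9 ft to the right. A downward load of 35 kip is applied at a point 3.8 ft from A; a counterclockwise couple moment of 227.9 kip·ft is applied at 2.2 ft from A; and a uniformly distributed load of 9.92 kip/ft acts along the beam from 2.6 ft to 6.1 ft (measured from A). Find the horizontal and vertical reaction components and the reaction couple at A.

Resultant of the distributed load: 9.92 × 3.5 = 34.72 kip at 4.35 ft from A.
ΣF_x = 0: A_x = 0.
ΣF_y = 0: A_y − 35 − 9.92·3.5 = 0 → A_y = 69.72 kip.
ΣM about A: M_A − 35·3.8 + 227.9 − (9.92·3.5)·4.35 = 0 → M_A = 56.13 kip·ft.

A_x = 0, A_y = 69.72 kip, M_A = 56.13 kip·ft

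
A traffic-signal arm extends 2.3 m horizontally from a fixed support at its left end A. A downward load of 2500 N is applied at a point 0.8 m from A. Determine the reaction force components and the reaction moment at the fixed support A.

A_x = 0, A_y = 2500 N, M_A = 2000 N·m

ΣF_x = 0: A_x = 0.
ΣF_y = 0: A_y − 2500 = 0 → A_y = 2500 N.
ΣM about A: M_A − 2500·0.8 = 0 → M_A = 2000 N·m.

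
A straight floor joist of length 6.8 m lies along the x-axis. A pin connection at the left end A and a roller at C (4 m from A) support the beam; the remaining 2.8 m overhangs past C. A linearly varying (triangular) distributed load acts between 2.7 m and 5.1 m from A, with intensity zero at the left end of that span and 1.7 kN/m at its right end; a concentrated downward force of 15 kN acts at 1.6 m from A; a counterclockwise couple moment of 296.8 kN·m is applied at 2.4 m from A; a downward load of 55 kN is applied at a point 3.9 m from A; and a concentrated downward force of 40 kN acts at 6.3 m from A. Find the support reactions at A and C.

A_x = 0, A_y = 61.42 kN, C_y = 50.62 kN

Resultant of the triangular load: ½ × 1.7 × 2.4 = 2.04 kN, acting at 4.3 m from A (one-third of the span from the peak).
Moments about A: C_y·4 − (½·1.7·2.4)·4.3 − 15·1.6 + 296.8 − 55·3.9 − 40·6.3 = 0 → C_y = 202.472/4 = 50.618 ≈ 50.62 kN.
ΣF_y = 0: A_y + 50.618 − ½·1.7·2.4 − 15 − 55 − 40 = 0 → A_y = 61.42 kN.
ΣF_x = 0: no horizontal applied forces, so A_x = 0.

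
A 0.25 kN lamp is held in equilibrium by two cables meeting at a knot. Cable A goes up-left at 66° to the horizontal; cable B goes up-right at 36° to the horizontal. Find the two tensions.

ΣF_x = 0: −T_A·cos66° + T_B·cos36° = 0 → T_B = 0.502754·T_A.
ΣF_y = 0: T_A·sin66° + T_B·sin36° = 0.25.
Substitute: T_A·(0.913545 + 0.502754·0.587785) = 0.25 → T_A = 0.206773 ≈ 0.2068 kN.
Then T_B = 0.502754 × 0.206773 = 0.1040 kN.

T_A = 0.2068 kN, T_B = 0.1040 kN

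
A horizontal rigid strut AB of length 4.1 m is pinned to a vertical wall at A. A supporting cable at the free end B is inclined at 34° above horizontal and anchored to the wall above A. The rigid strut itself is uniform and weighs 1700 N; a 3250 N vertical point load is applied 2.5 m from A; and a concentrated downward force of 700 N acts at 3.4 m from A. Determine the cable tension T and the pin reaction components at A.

T = 6102 N, A_x = 5059 N, A_y = 2238 N

ΣM about A: T·sin34°·4.1 − 1700·2.05 − 3250·2.5 − 700·3.4 = 0 → T = 13990/(4.1·0.559193) = 6102 N.
ΣF_x = 0: A_x − T·cos34° = 0 → A_x = 6102 × 0.829038 = 5059 N.
ΣF_y = 0: A_y + T·sin34° − 1700 − 3250 − 700 = 0 → A_y = 5650 − 6102 × 0.559193 = 2238 N.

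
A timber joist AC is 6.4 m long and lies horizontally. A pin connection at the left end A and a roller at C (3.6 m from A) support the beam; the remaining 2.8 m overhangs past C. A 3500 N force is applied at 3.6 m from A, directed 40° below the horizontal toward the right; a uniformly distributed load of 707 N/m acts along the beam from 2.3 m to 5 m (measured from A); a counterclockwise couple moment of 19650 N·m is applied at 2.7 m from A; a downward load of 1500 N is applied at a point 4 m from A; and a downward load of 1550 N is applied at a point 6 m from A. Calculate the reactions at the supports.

Resultant of the distributed load: 707 × 2.7 = 1908.9 N at 3.65 m from A.
Moments about A: C_y·3.6 − 3500·sin40°·3.6 − (707·2.7)·3.65 + 19650 − 1500·4 − 1550·6 = 0 → C_y = 10716.6/3.6 = 2976.83 ≈ 2977 N.
ΣF_y = 0: A_y + 2976.83 − 3500·sin40° − 707·2.7 − 1500 − 1550 = 0 → A_y = 4232 N.
ΣF_x = 0: A_x + 3500·cos40° = 0 → A_x = -2681 N.

A_x = -2681 N, A_y = 4232 N, C_y = 2977 N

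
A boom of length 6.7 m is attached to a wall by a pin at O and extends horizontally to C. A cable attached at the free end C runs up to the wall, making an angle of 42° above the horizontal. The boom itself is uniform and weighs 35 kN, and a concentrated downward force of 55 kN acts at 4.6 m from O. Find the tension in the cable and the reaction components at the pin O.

T = 82.59 kN, O_x = 61.37 kN, O_y = 34.74 kN

ΣM about O: T·sin42°·6.7 − 35·3.35 − 55·4.6 = 0 → T = 370.25/(6.7·0.669131) = 82.5865 ≈ 82.59 kN.
ΣF_x = 0: O_x − T·cos42° = 0 → O_x = 82.5865 × 0.743145 = 61.37 kN.
ΣF_y = 0: O_y + T·sin42° − 35 − 55 = 0 → O_y = 90 − 82.5865 × 0.669131 = 34.74 kN.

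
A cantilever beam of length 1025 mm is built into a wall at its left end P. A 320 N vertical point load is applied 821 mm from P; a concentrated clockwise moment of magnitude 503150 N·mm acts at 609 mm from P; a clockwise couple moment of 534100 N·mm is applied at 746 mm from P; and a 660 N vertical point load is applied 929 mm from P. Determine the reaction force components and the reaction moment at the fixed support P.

P_x = 0, P_y = 980.0 N, M_P = 1913000 N·mm

ΣF_x = 0: P_x = 0.
ΣF_y = 0: P_y − 320 − 660 = 0 → P_y = 980.0 N.
ΣM about P: M_P − 320·821 − 503150 − 534100 − 660·929 = 0 → M_P = 1913000 N·mm.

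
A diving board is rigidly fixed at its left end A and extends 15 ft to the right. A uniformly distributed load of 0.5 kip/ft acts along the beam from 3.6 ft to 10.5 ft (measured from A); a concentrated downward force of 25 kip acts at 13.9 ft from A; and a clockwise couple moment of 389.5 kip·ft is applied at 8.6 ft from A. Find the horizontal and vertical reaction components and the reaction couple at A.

Resultant of the distributed load: 0.5 × 6.9 = 3.45 kip at 7.05 ft from A.
ΣF_x = 0: A_x = 0.
ΣF_y = 0: A_y − 0.5·6.9 − 25 = 0 → A_y = 28.45 kip.
ΣM about A: M_A − (0.5·6.9)·7.05 − 25·13.9 − 389.5 = 0 → M_A = 761.3 kip·ft.

A_x = 0, A_y = 28.45 kip, M_A = 761.3 kip·ft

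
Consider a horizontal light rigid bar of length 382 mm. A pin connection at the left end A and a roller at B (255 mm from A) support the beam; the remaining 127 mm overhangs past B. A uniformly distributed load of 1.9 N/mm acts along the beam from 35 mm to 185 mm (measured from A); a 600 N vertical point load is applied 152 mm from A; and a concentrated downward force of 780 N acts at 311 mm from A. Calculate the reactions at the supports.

A_x = 0, A_y = 233.1 N, B_y = 1432 N

Resultant of the distributed load: 1.9 × 150 = 285 N at 110 mm from A.
Moments about A: B_y·255 − (1.9·150)·110 − 600·152 − 780·311 = 0 → B_y = 365130/255 = 1431.88 ≈ 1432 N.
ΣF_y = 0: A_y + 1431.88 − 1.9·150 − 600 − 780 = 0 → A_y = 233.1 N.
ΣF_x = 0: no horizontal applied forces, so A_x = 0.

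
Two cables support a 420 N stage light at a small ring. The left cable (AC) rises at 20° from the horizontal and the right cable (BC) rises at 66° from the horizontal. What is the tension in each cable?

ΣF_x = 0: −T_AC·cos20° + T_BC·cos66° = 0 → T_BC = 2.31032·T_AC.
ΣF_y = 0: T_AC·sin20° + T_BC·sin66° = 420.
Substitute: T_AC·(0.34202 + 2.31032·0.913545) = 420 → T_AC = 171.247 ≈ 171.2 N.
Then T_BC = 2.31032 × 171.247 = 395.6 N.

T_AC = 171.2 N, T_BC = 395.6 N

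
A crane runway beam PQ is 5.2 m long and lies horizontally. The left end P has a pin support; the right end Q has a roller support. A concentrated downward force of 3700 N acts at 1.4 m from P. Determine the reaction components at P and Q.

P_x = 0, P_y = 2704 N, Q_y = 996.2 N

Moments about P: Q_y·5.2 − 3700·1.4 = 0 → Q_y = 5180/5.2 = 996.154 ≈ 996.2 N.
ΣF_y = 0: P_y + 996.154 − 3700 = 0 → P_y = 2704 N.
ΣF_x = 0: no horizontal applied forces, so P_x = 0.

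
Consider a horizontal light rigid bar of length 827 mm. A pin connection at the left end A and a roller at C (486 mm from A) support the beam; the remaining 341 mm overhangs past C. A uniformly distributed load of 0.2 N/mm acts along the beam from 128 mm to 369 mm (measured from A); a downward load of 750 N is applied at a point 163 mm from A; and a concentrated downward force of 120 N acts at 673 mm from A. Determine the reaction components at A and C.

A_x = 0, A_y = 475.8 N, C_y = 442.4 N

Resultant of the distributed load: 0.2 × 241 = 48.2 N at 248.5 mm from A.
Taking moments about A: C_y·486 − (0.2·241)·248.5 − 750·163 − 120·673 = 0 → C_y = 214987.7/486 = 442.362 ≈ 442.4 N.
ΣF_y = 0: A_y + 442.362 − 0.2·241 − 750 − 120 = 0 → A_y = 475.8 N.
ΣF_x = 0: no horizontal applied forces, so A_x = 0.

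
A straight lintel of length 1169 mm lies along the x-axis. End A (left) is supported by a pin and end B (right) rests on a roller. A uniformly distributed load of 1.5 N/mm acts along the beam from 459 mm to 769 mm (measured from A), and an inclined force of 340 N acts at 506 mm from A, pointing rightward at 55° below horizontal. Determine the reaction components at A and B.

A_x = -195.0 N, A_y = 378.7 N, B_y = 364.8 N

Resultant of the distributed load: 1.5 × 310 = 465 N at 614 mm from A.
Moments about A: B_y·1169 − (1.5·310)·614 − 340·sin55°·506 = 0 → B_y = 426437/1169 = 364.788 ≈ 364.8 N.
ΣF_y = 0: A_y + 364.788 − 1.5·310 − 340·sin55° = 0 → A_y = 378.7 N.
ΣF_x = 0: A_x + 340·cos55° = 0 → A_x = -195.0 N.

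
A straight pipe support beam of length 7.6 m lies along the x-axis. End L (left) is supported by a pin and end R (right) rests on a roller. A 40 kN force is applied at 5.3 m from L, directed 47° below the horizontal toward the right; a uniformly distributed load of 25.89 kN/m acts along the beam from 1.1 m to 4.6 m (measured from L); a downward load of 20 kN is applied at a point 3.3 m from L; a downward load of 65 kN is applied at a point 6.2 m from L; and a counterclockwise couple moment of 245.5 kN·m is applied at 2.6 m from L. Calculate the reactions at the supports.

L_x = -27.28 kN, L_y = 121.1 kN, R_y = 83.79 kN

Resultant of the distributed load: 25.89 × 3.5 = 90.615 kN at 2.85 m from L.
Taking moments about L: R_y·7.6 − 40·sin47°·5.3 − (25.89·3.5)·2.85 − 20·3.3 − 65·6.2 + 245.5 = 0 → R_y = 636.8/7.6 = 83.7895 ≈ 83.79 kN.
ΣF_y = 0: L_y + 83.7895 − 40·sin47° − 25.89·3.5 − 20 − 65 = 0 → L_y = 121.1 kN.
ΣF_x = 0: L_x + 40·cos47° = 0 → L_x = -27.28 kN.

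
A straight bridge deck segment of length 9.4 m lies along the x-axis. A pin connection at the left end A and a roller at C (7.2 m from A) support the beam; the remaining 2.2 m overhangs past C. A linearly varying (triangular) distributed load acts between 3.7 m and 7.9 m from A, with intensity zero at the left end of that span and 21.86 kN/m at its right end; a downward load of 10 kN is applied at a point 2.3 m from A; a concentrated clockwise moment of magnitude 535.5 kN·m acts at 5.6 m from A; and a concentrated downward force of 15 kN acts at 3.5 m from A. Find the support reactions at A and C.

A_x = 0, A_y = -55.40 kN, C_y = 126.3 kN

Resultant of the triangular load: ½ × 21.86 × 4.2 = 45.906 kN, acting at 6.5 m from A (one-third of the span from the peak).
ΣM about A: C_y·7.2 − (½·21.86·4.2)·6.5 − 10·2.3 − 535.5 − 15·3.5 = 0 → C_y = 909.389/7.2 = 126.304 ≈ 126.3 kN.
ΣF_y = 0: A_y + 126.304 − ½·21.86·4.2 − 10 − 15 = 0 → A_y = -55.40 kN.
ΣF_x = 0: no horizontal applied forces, so A_x = 0.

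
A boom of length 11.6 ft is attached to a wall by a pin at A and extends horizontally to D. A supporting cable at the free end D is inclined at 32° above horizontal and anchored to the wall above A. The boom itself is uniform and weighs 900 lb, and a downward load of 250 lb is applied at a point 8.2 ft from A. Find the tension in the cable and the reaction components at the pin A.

ΣM about A: T·sin32°·11.6 − 900·5.8 − 250·8.2 = 0 → T = 7270/(11.6·0.529919) = 1182.68 ≈ 1183 lb.
ΣF_x = 0: A_x − T·cos32° = 0 → A_x = 1182.68 × 0.848048 = 1003 lb.
ΣF_y = 0: A_y + T·sin32° − 900 − 250 = 0 → A_y = 1150 − 1182.68 × 0.529919 = 523.3 lb.

T = 1183 lb, A_x = 1003 lb, A_y = 523.3 lb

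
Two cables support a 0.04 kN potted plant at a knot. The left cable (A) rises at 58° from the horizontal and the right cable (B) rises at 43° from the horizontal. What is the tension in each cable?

ΣF_x = 0: −T_A·cos58° + T_B·cos43° = 0 → T_B = 0.724573·T_A.
ΣF_y = 0: T_A·sin58° + T_B·sin43° = 0.04.
Substitute: T_A·(0.848048 + 0.724573·0.681998) = 0.04 → T_A = 0.0298017 ≈ 0.02980 kN.
Then T_B = 0.724573 × 0.0298017 = 0.02159 kN.

T_A = 0.02980 kN, T_B = 0.02159 kN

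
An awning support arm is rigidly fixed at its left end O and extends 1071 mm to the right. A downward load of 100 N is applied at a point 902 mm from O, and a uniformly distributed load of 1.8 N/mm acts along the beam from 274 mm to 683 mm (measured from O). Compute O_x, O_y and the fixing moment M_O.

Resultant of the distributed load: 1.8 × 409 = 736.2 N at 478.5 mm from O.
ΣF_x = 0: O_x = 0.
ΣF_y = 0: O_y − 100 − 1.8·409 = 0 → O_y = 836.2 N.
ΣM about O: M_O − 100·902 − (1.8·409)·478.5 = 0 → M_O = 442500 N·mm.

O_x = 0, O_y = 836.2 N, M_O = 442500 N·mm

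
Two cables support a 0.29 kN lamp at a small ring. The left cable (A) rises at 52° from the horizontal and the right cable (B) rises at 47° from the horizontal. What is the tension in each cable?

ΣF_x = 0: −T_A·cos52° + T_B·cos47° = 0 → T_B = 0.902732·T_A.
ΣF_y = 0: T_A·sin52° + T_B·sin47° = 0.29.
Substitute: T_A·(0.788011 + 0.902732·0.731354) = 0.29 → T_A = 0.200245 ≈ 0.2002 kN.
Then T_B = 0.902732 × 0.200245 = 0.1808 kN.

T_A = 0.2002 kN, T_B = 0.1808 kN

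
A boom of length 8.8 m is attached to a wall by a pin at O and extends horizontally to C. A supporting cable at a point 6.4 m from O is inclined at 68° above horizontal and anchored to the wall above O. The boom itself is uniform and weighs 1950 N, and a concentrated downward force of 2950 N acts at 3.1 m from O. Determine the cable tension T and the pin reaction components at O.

ΣM about O: T·sin68°·6.4 − 1950·4.4 − 2950·3.1 = 0 → T = 17725/(6.4·0.927184) = 2987.04 ≈ 2987 N.
ΣF_x = 0: O_x − T·cos68° = 0 → O_x = 2987.04 × 0.374607 = 1119 N.
ΣF_y = 0: O_y + T·sin68° − 1950 − 2950 = 0 → O_y = 4900 − 2987.04 × 0.927184 = 2130 N.

T = 2987 N, O_x = 1119 N, O_y = 2130 N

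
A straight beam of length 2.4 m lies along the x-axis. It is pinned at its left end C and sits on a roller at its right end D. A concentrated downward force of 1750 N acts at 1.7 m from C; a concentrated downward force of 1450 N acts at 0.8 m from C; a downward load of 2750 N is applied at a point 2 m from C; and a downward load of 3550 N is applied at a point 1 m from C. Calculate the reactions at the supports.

C_x = 0, C_y = 4006 N, D_y = 5494 N

ΣM about C: D_y·2.4 − 1750·1.7 − 1450·0.8 − 2750·2 − 3550·1 = 0 → D_y = 13185/2.4 = 5493.75 ≈ 5494 N.
ΣF_y = 0: C_y + 5493.75 − 1750 − 1450 − 2750 − 3550 = 0 → C_y = 4006 N.
ΣF_x = 0: no horizontal applied forces, so C_x = 0.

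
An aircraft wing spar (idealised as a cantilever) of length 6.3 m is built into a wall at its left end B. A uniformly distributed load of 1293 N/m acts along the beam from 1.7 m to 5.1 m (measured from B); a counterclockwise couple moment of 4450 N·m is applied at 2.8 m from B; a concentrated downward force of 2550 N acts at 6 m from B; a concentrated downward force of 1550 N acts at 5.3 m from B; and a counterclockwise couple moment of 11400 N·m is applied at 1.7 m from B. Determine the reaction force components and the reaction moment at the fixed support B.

Resultant of the distributed load: 1293 × 3.4 = 4396.2 N at 3.4 m from B.
ΣF_x = 0: B_x = 0.
ΣF_y = 0: B_y − 1293·3.4 − 2550 − 1550 = 0 → B_y = 8496 N.
ΣM about B: M_B − (1293·3.4)·3.4 + 4450 − 2550·6 − 1550·5.3 + 11400 = 0 → M_B = 22610 N·m.

B_x = 0, B_y = 8496 N, M_B = 22610 N·m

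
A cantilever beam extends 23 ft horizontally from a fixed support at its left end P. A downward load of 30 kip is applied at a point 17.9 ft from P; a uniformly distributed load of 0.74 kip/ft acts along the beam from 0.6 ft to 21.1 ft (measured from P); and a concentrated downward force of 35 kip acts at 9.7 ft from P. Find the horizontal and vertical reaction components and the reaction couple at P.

P_x = 0, P_y = 80.17 kip, M_P = 1041 kip·ft

Resultant of the distributed load: 0.74 × 20.5 = 15.17 kip at 10.85 ft from P.
ΣF_x = 0: P_x = 0.
ΣF_y = 0: P_y − 30 − 0.74·20.5 − 35 = 0 → P_y = 80.17 kip.
ΣM about P: M_P − 30·17.9 − (0.74·20.5)·10.85 − 35·9.7 = 0 → M_P = 1041 kip·ft.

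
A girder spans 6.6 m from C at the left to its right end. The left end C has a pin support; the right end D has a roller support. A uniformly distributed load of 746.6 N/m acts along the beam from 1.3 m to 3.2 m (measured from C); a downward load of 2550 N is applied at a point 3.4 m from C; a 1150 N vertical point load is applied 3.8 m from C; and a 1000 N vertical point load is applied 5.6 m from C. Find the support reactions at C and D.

C_x = 0, C_y = 2811 N, D_y = 3308 N

Resultant of the distributed load: 746.6 × 1.9 = 1418.54 N at 2.25 m from C.
ΣM about C: D_y·6.6 − (746.6·1.9)·2.25 − 2550·3.4 − 1150·3.8 − 1000·5.6 = 0 → D_y = 21831.715/6.6 = 3307.84 ≈ 3308 N.
ΣF_y = 0: C_y + 3307.84 − 746.6·1.9 − 2550 − 1150 − 1000 = 0 → C_y = 2811 N.
ΣF_x = 0: no horizontal applied forces, so C_x = 0.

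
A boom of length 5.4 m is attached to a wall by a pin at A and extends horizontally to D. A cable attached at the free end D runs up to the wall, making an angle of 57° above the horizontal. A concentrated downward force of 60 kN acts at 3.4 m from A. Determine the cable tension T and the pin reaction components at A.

T = 45.04 kN, A_x = 24.53 kN, A_y = 22.22 kN

ΣM about A: T·sin57°·5.4 − 60·3.4 = 0 → T = 204/(5.4·0.838671) = 45.0448 ≈ 45.04 kN.
ΣF_x = 0: A_x − T·cos57° = 0 → A_x = 45.0448 × 0.544639 = 24.53 kN.
ΣF_y = 0: A_y + T·sin57° − 60 = 0 → A_y = 60 − 45.0448 × 0.838671 = 22.22 kN.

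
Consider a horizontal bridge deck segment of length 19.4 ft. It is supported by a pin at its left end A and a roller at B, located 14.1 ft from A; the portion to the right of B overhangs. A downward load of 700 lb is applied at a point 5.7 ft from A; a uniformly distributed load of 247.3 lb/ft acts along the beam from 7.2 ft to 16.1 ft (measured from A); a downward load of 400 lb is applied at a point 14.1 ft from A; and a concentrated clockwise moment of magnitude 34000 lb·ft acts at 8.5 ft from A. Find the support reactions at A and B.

A_x = 0, A_y = -1612 lb, B_y = 4913 lb

Resultant of the distributed load: 247.3 × 8.9 = 2200.97 lb at 11.65 ft from A.
Moments about A: B_y·14.1 − 700·5.7 − (247.3·8.9)·11.65 − 400·14.1 − 34000 = 0 → B_y = 69271.3005/14.1 = 4912.86 ≈ 4913 lb.
ΣF_y = 0: A_y + 4912.86 − 700 − 247.3·8.9 − 400 = 0 → A_y = -1612 lb.
ΣF_x = 0: no horizontal applied forces, so A_x = 0.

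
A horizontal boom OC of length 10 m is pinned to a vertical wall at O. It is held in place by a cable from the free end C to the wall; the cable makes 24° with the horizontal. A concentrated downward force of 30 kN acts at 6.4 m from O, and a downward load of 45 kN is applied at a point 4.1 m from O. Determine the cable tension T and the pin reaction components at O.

T = 92.57 kN, O_x = 84.56 kN, O_y = 37.35 kN

ΣM about O: T·sin24°·10 − 30·6.4 − 45·4.1 = 0 → T = 376.5/(10·0.406737) = 92.566 ≈ 92.57 kN.
ΣF_x = 0: O_x − T·cos24° = 0 → O_x = 92.566 × 0.913545 = 84.56 kN.
ΣF_y = 0: O_y + T·sin24° − 30 − 45 = 0 → O_y = 75 − 92.566 × 0.406737 = 37.35 kN.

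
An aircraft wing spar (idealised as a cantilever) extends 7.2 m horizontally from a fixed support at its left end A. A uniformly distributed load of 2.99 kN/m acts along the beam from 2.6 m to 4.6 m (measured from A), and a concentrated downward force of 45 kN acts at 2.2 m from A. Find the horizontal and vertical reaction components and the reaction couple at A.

Resultant of the distributed load: 2.99 × 2 = 5.98 kN at 3.6 m from A.
ΣF_x = 0: A_x = 0.
ΣF_y = 0: A_y − 2.99·2 − 45 = 0 → A_y = 50.98 kN.
ΣM about A: M_A − (2.99·2)·3.6 − 45·2.2 = 0 → M_A = 120.5 kN·m.

A_x = 0, A_y = 50.98 kN, M_A = 120.5 kN·m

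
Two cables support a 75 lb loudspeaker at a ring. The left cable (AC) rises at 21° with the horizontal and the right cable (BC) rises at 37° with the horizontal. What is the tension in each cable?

T_AC = 70.63 lb, T_BC = 82.56 lb

ΣF_x = 0: −T_AC·cos21° + T_BC·cos37° = 0 → T_BC = 1.16897·T_AC.
ΣF_y = 0: T_AC·sin21° + T_BC·sin37° = 75.
Substitute: T_AC·(0.358368 + 1.16897·0.601815) = 75 → T_AC = 70.63 lb.
Then T_BC = 1.16897 × 70.63 = 82.56 lb.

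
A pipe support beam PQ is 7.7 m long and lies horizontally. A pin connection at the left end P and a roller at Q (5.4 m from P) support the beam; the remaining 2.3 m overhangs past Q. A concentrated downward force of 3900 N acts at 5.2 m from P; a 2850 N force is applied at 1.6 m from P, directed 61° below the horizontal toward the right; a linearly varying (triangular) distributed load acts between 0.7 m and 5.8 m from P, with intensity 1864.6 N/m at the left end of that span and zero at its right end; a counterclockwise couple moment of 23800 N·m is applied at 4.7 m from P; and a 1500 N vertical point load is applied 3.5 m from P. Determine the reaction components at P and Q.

Resultant of the triangular load: ½ × 1864.6 × 5.1 = 4754.73 N, acting at 2.4 m from P (one-third of the span from the peak).
Taking moments about P: Q_y·5.4 − 3900·5.2 − 2850·sin61°·1.6 − (½·1864.6·5.1)·2.4 + 23800 − 1500·3.5 = 0 → Q_y = 17129.6/5.4 = 3172.15 ≈ 3172 N.
ΣF_y = 0: P_y + 3172.15 − 3900 − 2850·sin61° − ½·1864.6·5.1 − 1500 = 0 → P_y = 9475 N.
ΣF_x = 0: P_x + 2850·cos61° = 0 → P_x = -1382 N.

P_x = -1382 N, P_y = 9475 N, Q_y = 3172 N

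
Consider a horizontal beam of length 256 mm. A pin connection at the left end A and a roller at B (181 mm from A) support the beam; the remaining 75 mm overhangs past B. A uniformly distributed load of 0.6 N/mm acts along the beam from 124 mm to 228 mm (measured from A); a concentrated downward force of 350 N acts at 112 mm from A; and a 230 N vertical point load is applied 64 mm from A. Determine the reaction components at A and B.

A_x = 0, A_y = 283.8 N, B_y = 358.6 N

Resultant of the distributed load: 0.6 × 104 = 62.4 N at 176 mm from A.
Taking moments about A: B_y·181 − (0.6·104)·176 − 350·112 − 230·64 = 0 → B_y = 64902.4/181 = 358.577 ≈ 358.6 N.
ΣF_y = 0: A_y + 358.577 − 0.6·104 − 350 − 230 = 0 → A_y = 283.8 N.
ΣF_x = 0: no horizontal applied forces, so A_x = 0.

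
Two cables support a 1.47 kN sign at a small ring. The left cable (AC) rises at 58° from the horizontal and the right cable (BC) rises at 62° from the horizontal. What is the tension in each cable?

T_AC = 0.7969 kN, T_BC = 0.8995 kN

ΣF_x = 0: −T_AC·cos58° + T_BC·cos62° = 0 → T_BC = 1.12876·T_AC.
ΣF_y = 0: T_AC·sin58° + T_BC·sin62° = 1.47.
Substitute: T_AC·(0.848048 + 1.12876·0.882948) = 1.47 → T_AC = 0.796884 ≈ 0.7969 kN.
Then T_BC = 1.12876 × 0.796884 = 0.8995 kN.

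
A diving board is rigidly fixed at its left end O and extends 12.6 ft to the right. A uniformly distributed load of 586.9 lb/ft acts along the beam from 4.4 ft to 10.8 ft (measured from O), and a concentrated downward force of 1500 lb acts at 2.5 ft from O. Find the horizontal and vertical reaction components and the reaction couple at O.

Resultant of the distributed load: 586.9 × 6.4 = 3756.16 lb at 7.6 ft from O.
ΣF_x = 0: O_x = 0.
ΣF_y = 0: O_y − 586.9·6.4 − 1500 = 0 → O_y = 5256 lb.
ΣM about O: M_O − (586.9·6.4)·7.6 − 1500·2.5 = 0 → M_O = 32300 lb·ft.

O_x = 0, O_y = 5256 lb, M_O = 32300 lb·ft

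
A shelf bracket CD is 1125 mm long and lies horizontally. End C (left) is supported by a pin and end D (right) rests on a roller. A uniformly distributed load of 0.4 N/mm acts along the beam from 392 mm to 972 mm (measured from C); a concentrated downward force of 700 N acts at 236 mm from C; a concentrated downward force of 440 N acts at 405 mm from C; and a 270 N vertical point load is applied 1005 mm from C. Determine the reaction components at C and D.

Resultant of the distributed load: 0.4 × 580 = 232 N at 682 mm from C.
Moments about C: D_y·1125 − (0.4·580)·682 − 700·236 − 440·405 − 270·1005 = 0 → D_y = 772974/1125 = 687.088 ≈ 687.1 N.
ΣF_y = 0: C_y + 687.088 − 0.4·580 − 700 − 440 − 270 = 0 → C_y = 954.9 N.
ΣF_x = 0: no horizontal applied forces, so C_x = 0.

C_x = 0, C_y = 954.9 N, D_y = 687.1 N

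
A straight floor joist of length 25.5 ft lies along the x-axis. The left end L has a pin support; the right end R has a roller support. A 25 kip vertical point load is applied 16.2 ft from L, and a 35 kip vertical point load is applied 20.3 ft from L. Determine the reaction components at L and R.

L_x = 0, L_y = 16.25 kip, R_y = 43.75 kip

Taking moments about L: R_y·25.5 − 25·16.2 − 35·20.3 = 0 → R_y = 1115.5/25.5 = 43.7451 ≈ 43.75 kip.
ΣF_y = 0: L_y + 43.7451 − 25 − 35 = 0 → L_y = 16.25 kip.
ΣF_x = 0: no horizontal applied forces, so L_x = 0.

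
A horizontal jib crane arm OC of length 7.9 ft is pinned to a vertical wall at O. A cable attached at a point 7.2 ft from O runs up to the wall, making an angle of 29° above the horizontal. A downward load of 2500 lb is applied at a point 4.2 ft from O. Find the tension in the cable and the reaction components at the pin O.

ΣM about O: T·sin29°·7.2 − 2500·4.2 = 0 → T = 10500/(7.2·0.48481) = 3008.05 ≈ 3008 lb.
ΣF_x = 0: O_x − T·cos29° = 0 → O_x = 3008.05 × 0.87462 = 2631 lb.
ΣF_y = 0: O_y + T·sin29° − 2500 = 0 → O_y = 2500 − 3008.05 × 0.48481 = 1042 lb.

T = 3008 lb, O_x = 2631 lb, O_y = 1042 lb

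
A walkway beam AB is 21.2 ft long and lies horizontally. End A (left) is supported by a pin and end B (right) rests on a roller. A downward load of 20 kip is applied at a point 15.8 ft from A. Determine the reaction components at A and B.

Moments about A: B_y·21.2 − 20·15.8 = 0 → B_y = 316/21.2 = 14.9057 ≈ 14.91 kip.
ΣF_y = 0: A_y + 14.9057 − 20 = 0 → A_y = 5.094 kip.
ΣF_x = 0: no horizontal applied forces, so A_x = 0.

A_x = 0, A_y = 5.094 kip, B_y = 14.91 kip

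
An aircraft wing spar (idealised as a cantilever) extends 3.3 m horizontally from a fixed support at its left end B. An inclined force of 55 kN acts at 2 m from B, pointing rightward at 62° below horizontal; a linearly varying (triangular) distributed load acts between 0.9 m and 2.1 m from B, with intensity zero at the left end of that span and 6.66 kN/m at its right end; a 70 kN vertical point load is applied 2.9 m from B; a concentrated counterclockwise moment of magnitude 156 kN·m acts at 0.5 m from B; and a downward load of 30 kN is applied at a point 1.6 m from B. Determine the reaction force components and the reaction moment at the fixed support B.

Resultant of the triangular load: ½ × 6.66 × 1.2 = 3.996 kN, acting at 1.7 m from B (one-third of the span from the peak).
ΣF_x = 0: B_x + 55·cos62° = 0 → B_x = -25.82 kN.
ΣF_y = 0: B_y − 55·sin62° − ½·6.66·1.2 − 70 − 30 = 0 → B_y = 152.6 kN.
ΣM about B: M_B − 55·sin62°·2 − (½·6.66·1.2)·1.7 − 70·2.9 + 156 − 30·1.6 = 0 → M_B = 198.9 kN·m.

B_x = -25.82 kN, B_y = 152.6 kN, M_B = 198.9 kN·m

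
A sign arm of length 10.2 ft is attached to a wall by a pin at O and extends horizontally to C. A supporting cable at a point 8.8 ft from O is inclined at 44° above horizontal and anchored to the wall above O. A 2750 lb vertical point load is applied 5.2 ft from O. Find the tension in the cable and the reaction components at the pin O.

T = 2339 lb, O_x = 1683 lb, O_y = 1125 lb

ΣM about O: T·sin44°·8.8 − 2750·5.2 = 0 → T = 14300/(8.8·0.694658) = 2339.28 ≈ 2339 lb.
ΣF_x = 0: O_x − T·cos44° = 0 → O_x = 2339.28 × 0.71934 = 1683 lb.
ΣF_y = 0: O_y + T·sin44° − 2750 = 0 → O_y = 2750 − 2339.28 × 0.694658 = 1125 lb.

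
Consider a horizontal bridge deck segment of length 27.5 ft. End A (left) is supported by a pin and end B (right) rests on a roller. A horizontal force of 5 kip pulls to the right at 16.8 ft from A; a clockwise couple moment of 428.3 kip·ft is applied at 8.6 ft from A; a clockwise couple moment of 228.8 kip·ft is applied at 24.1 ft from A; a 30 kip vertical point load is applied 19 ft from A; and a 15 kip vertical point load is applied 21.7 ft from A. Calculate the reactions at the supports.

A_x = -5.000 kip, A_y = -11.46 kip, B_y = 56.46 kip

Taking moments about A: B_y·27.5 − 428.3 − 228.8 − 30·19 − 15·21.7 = 0 → B_y = 1552.6/27.5 = 56.4582 ≈ 56.46 kip.
ΣF_y = 0: A_y + 56.4582 − 30 − 15 = 0 → A_y = -11.46 kip.
ΣF_x = 0: A_x + 5 = 0 → A_x = -5.000 kip.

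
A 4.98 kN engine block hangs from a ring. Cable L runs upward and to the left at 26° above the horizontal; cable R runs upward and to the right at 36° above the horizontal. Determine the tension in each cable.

ΣF_x = 0: −T_L·cos26° + T_R·cos36° = 0 → T_R = 1.11097·T_L.
ΣF_y = 0: T_L·sin26° + T_R·sin36° = 4.98.
Substitute: T_L·(0.438371 + 1.11097·0.587785) = 4.98 → T_L = 4.56302 ≈ 4.563 kN.
Then T_R = 1.11097 × 4.56302 = 5.069 kN.

T_L = 4.563 kN, T_R = 5.069 kN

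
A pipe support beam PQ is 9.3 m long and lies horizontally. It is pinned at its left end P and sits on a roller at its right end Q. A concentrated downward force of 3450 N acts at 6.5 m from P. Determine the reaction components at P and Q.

ΣM about P: Q_y·9.3 − 3450·6.5 = 0 → Q_y = 22425/9.3 = 2411.29 ≈ 2411 N.
ΣF_y = 0: P_y + 2411.29 − 3450 = 0 → P_y = 1039 N.
ΣF_x = 0: no horizontal applied forces, so P_x = 0.

P_x = 0, P_y = 1039 N, Q_y = 2411 N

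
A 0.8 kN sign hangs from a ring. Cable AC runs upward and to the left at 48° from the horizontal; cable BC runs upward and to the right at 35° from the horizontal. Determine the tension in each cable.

T_AC = 0.6602 kN, T_BC = 0.5393 kN

ΣF_x = 0: −T_AC·cos48° + T_BC·cos35° = 0 → T_BC = 0.816858·T_AC.
ΣF_y = 0: T_AC·sin48° + T_BC·sin35° = 0.8.
Substitute: T_AC·(0.743145 + 0.816858·0.573576) = 0.8 → T_AC = 0.660243 ≈ 0.6602 kN.
Then T_BC = 0.816858 × 0.660243 = 0.5393 kN.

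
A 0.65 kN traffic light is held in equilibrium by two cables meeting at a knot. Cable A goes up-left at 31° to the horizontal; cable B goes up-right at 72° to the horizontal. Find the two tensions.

T_A = 0.2061 kN, T_B = 0.5718 kN

ΣF_x = 0: −T_A·cos31° + T_B·cos72° = 0 → T_B = 2.77385·T_A.
ΣF_y = 0: T_A·sin31° + T_B·sin72° = 0.65.
Substitute: T_A·(0.515038 + 2.77385·0.951057) = 0.65 → T_A = 0.206145 ≈ 0.2061 kN.
Then T_B = 2.77385 × 0.206145 = 0.5718 kN.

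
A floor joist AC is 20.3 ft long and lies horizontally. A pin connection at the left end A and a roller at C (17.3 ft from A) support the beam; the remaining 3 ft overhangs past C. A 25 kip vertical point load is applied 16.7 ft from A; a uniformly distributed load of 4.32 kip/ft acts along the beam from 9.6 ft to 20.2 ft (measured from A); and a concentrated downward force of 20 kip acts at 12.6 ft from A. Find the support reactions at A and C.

Resultant of the distributed load: 4.32 × 10.6 = 45.792 kip at 14.9 ft from A.
Moments about A: C_y·17.3 − 25·16.7 − (4.32·10.6)·14.9 − 20·12.6 = 0 → C_y = 1351.8008/17.3 = 78.1388 ≈ 78.14 kip.
ΣF_y = 0: A_y + 78.1388 − 25 − 4.32·10.6 − 20 = 0 → A_y = 12.65 kip.
ΣF_x = 0: no horizontal applied forces, so A_x = 0.

A_x = 0, A_y = 12.65 kip, C_y = 78.14 kip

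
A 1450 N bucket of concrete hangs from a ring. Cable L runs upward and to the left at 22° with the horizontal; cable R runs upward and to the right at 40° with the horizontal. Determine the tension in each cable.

ΣF_x = 0: −T_L·cos22° + T_R·cos40° = 0 → T_R = 1.21035·T_L.
ΣF_y = 0: T_L·sin22° + T_R·sin40° = 1450.
Substitute: T_L·(0.374607 + 1.21035·0.642788) = 1450 → T_L = 1258.02 ≈ 1258 N.
Then T_R = 1.21035 × 1258.02 = 1523 N.

T_L = 1258 N, T_R = 1523 N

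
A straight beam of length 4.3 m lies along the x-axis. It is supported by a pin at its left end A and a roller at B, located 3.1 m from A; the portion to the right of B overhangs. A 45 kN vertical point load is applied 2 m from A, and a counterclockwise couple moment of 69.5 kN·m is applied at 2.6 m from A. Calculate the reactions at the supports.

Taking moments about A: B_y·3.1 − 45·2 + 69.5 = 0 → B_y = 20.5/3.1 = 6.6129 ≈ 6.613 kN.
ΣF_y = 0: A_y + 6.6129 − 45 = 0 → A_y = 38.39 kN.
ΣF_x = 0: no horizontal applied forces, so A_x = 0.

A_x = 0, A_y = 38.39 kN, B_y = 6.613 kN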